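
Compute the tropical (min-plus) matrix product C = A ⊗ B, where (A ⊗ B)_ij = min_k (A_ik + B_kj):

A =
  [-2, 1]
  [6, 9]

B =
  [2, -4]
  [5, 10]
A ⊗ B =
  [0, -6]
  [8, 2]

Apply the min-plus product entry-by-entry:
  C[0][0] = min over k of (A[0][0] + B[0][0] = -2 + 2 = 0, A[0][1] + B[1][0] = 1 + 5 = 6) = 0 (attained at k = 0)
  C[0][1] = min over k of (A[0][0] + B[0][1] = -2 + -4 = -6, A[0][1] + B[1][1] = 1 + 10 = 11) = -6 (attained at k = 0)
  C[1][0] = min over k of (A[1][0] + B[0][0] = 6 + 2 = 8, A[1][1] + B[1][0] = 9 + 5 = 14) = 8 (attained at k = 0)
  C[1][1] = min over k of (A[1][0] + B[0][1] = 6 + -4 = 2, A[1][1] + B[1][1] = 9 + 10 = 19) = 2 (attained at k = 0)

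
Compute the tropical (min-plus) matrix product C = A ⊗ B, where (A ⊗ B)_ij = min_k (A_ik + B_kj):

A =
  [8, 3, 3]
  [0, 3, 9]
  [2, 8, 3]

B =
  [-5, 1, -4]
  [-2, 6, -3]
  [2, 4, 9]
A ⊗ B =
  [1, 7, 0]
  [-5, 1, -4]
  [-3, 3, -2]

Apply the min-plus product entry-by-entry:
  C[0][0] = min over k of (A[0][0] + B[0][0] = 8 + -5 = 3, A[0][1] + B[1][0] = 3 + -2 = 1, A[0][2] + B[2][0] = 3 + 2 = 5) = 1 (attained at k = 1)
  C[0][1] = min over k of (A[0][0] + B[0][1] = 8 + 1 = 9, A[0][1] + B[1][1] = 3 + 6 = 9, A[0][2] + B[2][1] = 3 + 4 = 7) = 7 (attained at k = 2)
  C[0][2] = min over k of (A[0][0] + B[0][2] = 8 + -4 = 4, A[0][1] + B[1][2] = 3 + -3 = 0, A[0][2] + B[2][2] = 3 + 9 = 12) = 0 (attained at k = 1)
  C[1][0] = min over k of (A[1][0] + B[0][0] = 0 + -5 = -5, A[1][1] + B[1][0] = 3 + -2 = 1, A[1][2] + B[2][0] = 9 + 2 = 11) = -5 (attained at k = 0)
  C[1][1] = min over k of (A[1][0] + B[0][1] = 0 + 1 = 1, A[1][1] + B[1][1] = 3 + 6 = 9, A[1][2] + B[2][1] = 9 + 4 = 13) = 1 (attained at k = 0)
  C[1][2] = min over k of (A[1][0] + B[0][2] = 0 + -4 = -4, A[1][1] + B[1][2] = 3 + -3 = 0, A[1][2] + B[2][2] = 9 + 9 = 18) = -4 (attained at k = 0)
  C[2][0] = min over k of (A[2][0] + B[0][0] = 2 + -5 = -3, A[2][1] + B[1][0] = 8 + -2 = 6, A[2][2] + B[2][0] = 3 + 2 = 5) = -3 (attained at k = 0)
  C[2][1] = min over k of (A[2][0] + B[0][1] = 2 + 1 = 3, A[2][1] + B[1][1] = 8 + 6 = 14, A[2][2] + B[2][1] = 3 + 4 = 7) = 3 (attained at k = 0)
  C[2][2] = min over k of (A[2][0] + B[0][2] = 2 + -4 = -2, A[2][1] + B[1][2] = 8 + -3 = 5, A[2][2] + B[2][2] = 3 + 9 = 12) = -2 (attained at k = 0)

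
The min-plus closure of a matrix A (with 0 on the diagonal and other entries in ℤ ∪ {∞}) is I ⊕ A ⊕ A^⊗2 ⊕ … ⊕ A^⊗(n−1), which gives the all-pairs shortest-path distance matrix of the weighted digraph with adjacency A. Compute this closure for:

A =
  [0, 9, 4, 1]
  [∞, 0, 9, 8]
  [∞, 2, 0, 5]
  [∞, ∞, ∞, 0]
Closure =
  [0, 6, 4, 1]
  [∞, 0, 9, 8]
  [∞, 2, 0, 5]
  [∞, ∞, ∞, 0]

This is the Floyd-Warshall all-pairs shortest-path computation. For each intermediate vertex k = 0, 1, …, 3, update dist[i][j] ← min(dist[i][j], dist[i][k] + dist[k][j]). The final matrix gives, for each (i, j), the minimum total weight of any directed path from i to j (possibly empty when i = j).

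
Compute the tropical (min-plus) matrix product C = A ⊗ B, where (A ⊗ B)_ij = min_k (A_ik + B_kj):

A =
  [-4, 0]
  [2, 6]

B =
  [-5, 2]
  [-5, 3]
A ⊗ B =
  [-9, -2]
  [-3, 4]

Apply the min-plus product entry-by-entry:
  C[0][0] = min over k of (A[0][0] + B[0][0] = -4 + -5 = -9, A[0][1] + B[1][0] = 0 + -5 = -5) = -9 (attained at k = 0)
  C[0][1] = min over k of (A[0][0] + B[0][1] = -4 + 2 = -2, A[0][1] + B[1][1] = 0 + 3 = 3) = -2 (attained at k = 0)
  C[1][0] = min over k of (A[1][0] + B[0][0] = 2 + -5 = -3, A[1][1] + B[1][0] = 6 + -5 = 1) = -3 (attained at k = 0)
  C[1][1] = min over k of (A[1][0] + B[0][1] = 2 + 2 = 4, A[1][1] + B[1][1] = 6 + 3 = 9) = 4 (attained at k = 0)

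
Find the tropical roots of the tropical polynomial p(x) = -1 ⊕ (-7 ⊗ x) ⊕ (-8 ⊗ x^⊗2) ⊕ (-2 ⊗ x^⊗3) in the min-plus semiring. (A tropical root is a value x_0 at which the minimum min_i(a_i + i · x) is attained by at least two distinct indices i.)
Roots: {-6, 1, 6}

Each tropical root is a break point of the lower envelope of the lines y = a_i + i · x (there are 4 lines, with slopes 0, 1, ..., 3). Only the lines that attain the minimum somewhere contribute to roots; other lines are dominated. Here the surviving (envelope) indices are i = 3, i = 2, i = 1, i = 0.
Intersections between consecutive envelope lines give the roots: for adjacent envelope indices i < j the intersection is x = (a_i − a_j) / (j − i). Reading off the sorted break points: {-6, 1, 6}.
Verification: at each break x_0, at least two indices attain the minimum of min_i(a_i + i · x_0).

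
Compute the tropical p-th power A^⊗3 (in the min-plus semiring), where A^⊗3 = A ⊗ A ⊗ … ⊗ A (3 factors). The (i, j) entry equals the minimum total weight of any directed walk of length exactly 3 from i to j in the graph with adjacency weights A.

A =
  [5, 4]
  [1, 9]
A^⊗3 =
  [10, 9]
  [6, 10]

Each entry (A^⊗3)_ij equals the minimum over all length-3 walks i = v_0 → v_1 → … → v_3 = j of Σ_t A[v_t][v_{t+1}]. For example, for (i, j) = (0, 1) we minimise over 4 possible intermediate vertex sequences; the minimum is 9, attained along the walk 0 → 1 → 0 → 1.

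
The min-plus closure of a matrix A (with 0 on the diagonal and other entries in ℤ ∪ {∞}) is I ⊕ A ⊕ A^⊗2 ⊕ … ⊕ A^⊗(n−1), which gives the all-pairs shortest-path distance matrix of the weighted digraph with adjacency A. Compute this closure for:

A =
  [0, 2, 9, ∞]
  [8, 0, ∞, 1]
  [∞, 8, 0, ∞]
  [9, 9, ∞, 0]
Closure =
  [0, 2, 9, 3]
  [8, 0, 17, 1]
  [16, 8, 0, 9]
  [9, 9, 18, 0]

This is the Floyd-Warshall all-pairs shortest-path computation. For each intermediate vertex k = 0, 1, …, 3, update dist[i][j] ← min(dist[i][j], dist[i][k] + dist[k][j]). The final matrix gives, for each (i, j), the minimum total weight of any directed path from i to j (possibly empty when i = j).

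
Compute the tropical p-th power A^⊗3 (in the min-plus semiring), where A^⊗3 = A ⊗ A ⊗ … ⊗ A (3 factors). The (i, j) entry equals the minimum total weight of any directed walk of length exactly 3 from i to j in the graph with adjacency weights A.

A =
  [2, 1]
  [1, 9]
A^⊗3 =
  [4, 3]
  [3, 4]

Each entry (A^⊗3)_ij equals the minimum over all length-3 walks i = v_0 → v_1 → … → v_3 = j of Σ_t A[v_t][v_{t+1}]. For example, for (i, j) = (0, 1) we minimise over 4 possible intermediate vertex sequences; the minimum is 3, attained along the walk 0 → 1 → 0 → 1.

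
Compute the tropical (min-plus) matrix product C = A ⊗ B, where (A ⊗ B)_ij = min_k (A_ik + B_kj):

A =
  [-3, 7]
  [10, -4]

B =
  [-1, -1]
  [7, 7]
A ⊗ B =
  [-4, -4]
  [3, 3]

Apply the min-plus product entry-by-entry:
  C[0][0] = min over k of (A[0][0] + B[0][0] = -3 + -1 = -4, A[0][1] + B[1][0] = 7 + 7 = 14) = -4 (attained at k = 0)
  C[0][1] = min over k of (A[0][0] + B[0][1] = -3 + -1 = -4, A[0][1] + B[1][1] = 7 + 7 = 14) = -4 (attained at k = 0)
  C[1][0] = min over k of (A[1][0] + B[0][0] = 10 + -1 = 9, A[1][1] + B[1][0] = -4 + 7 = 3) = 3 (attained at k = 1)
  C[1][1] = min over k of (A[1][0] + B[0][1] = 10 + -1 = 9, A[1][1] + B[1][1] = -4 + 7 = 3) = 3 (attained at k = 1)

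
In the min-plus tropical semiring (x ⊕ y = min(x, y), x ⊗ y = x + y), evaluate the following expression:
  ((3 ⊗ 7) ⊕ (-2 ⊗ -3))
((3 ⊗ 7) ⊕ (-2 ⊗ -3)) = -5

Expand innermost to outermost. Recall ⊕ takes the minimum of its arguments and ⊗ takes their sum. Working out the expression ((3 ⊗ 7) ⊕ (-2 ⊗ -3)) gives -5.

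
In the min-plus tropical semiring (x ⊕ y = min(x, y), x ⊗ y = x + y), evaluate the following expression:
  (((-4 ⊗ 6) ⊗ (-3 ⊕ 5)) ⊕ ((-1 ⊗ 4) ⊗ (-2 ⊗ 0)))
(((-4 ⊗ 6) ⊗ (-3 ⊕ 5)) ⊕ ((-1 ⊗ 4) ⊗ (-2 ⊗ 0))) = -1

Expand innermost to outermost. Recall ⊕ takes the minimum of its arguments and ⊗ takes their sum. Working out the expression (((-4 ⊗ 6) ⊗ (-3 ⊕ 5)) ⊕ ((-1 ⊗ 4) ⊗ (-2 ⊗ 0))) gives -1.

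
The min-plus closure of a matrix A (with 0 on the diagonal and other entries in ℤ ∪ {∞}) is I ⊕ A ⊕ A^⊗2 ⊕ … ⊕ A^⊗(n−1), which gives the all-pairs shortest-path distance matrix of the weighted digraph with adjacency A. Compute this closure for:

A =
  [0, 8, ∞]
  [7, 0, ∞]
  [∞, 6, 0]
Closure =
  [0, 8, ∞]
  [7, 0, ∞]
  [13, 6, 0]

This is the Floyd-Warshall all-pairs shortest-path computation. For each intermediate vertex k = 0, 1, …, 2, update dist[i][j] ← min(dist[i][j], dist[i][k] + dist[k][j]). The final matrix gives, for each (i, j), the minimum total weight of any directed path from i to j (possibly empty when i = j).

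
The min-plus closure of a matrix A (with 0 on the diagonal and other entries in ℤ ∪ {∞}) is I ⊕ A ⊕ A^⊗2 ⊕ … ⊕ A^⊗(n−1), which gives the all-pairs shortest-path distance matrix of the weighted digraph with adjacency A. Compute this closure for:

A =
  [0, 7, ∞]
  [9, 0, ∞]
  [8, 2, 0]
Closure =
  [0, 7, ∞]
  [9, 0, ∞]
  [8, 2, 0]

This is the Floyd-Warshall all-pairs shortest-path computation. For each intermediate vertex k = 0, 1, …, 2, update dist[i][j] ← min(dist[i][j], dist[i][k] + dist[k][j]). The final matrix gives, for each (i, j), the minimum total weight of any directed path from i to j (possibly empty when i = j).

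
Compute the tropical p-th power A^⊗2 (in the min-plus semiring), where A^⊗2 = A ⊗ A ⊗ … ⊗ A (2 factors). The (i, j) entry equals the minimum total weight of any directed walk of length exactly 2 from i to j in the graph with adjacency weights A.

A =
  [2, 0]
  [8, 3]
A^⊗2 =
  [4, 2]
  [10, 6]

Each entry (A^⊗2)_ij equals the minimum over all length-2 walks i = v_0 → v_1 → … → v_2 = j of Σ_t A[v_t][v_{t+1}]. For example, for (i, j) = (0, 1) we minimise over 2 possible intermediate vertex sequences; the minimum is 2, attained along the walk 0 → 0 → 1.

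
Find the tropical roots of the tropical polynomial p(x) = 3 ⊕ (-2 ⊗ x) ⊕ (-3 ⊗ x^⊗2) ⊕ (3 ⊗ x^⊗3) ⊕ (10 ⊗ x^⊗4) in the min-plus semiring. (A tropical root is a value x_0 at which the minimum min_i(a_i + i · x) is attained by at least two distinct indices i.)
Roots: {-7, -6, 1, 5}

Each tropical root is a break point of the lower envelope of the lines y = a_i + i · x (there are 5 lines, with slopes 0, 1, ..., 4). Only the lines that attain the minimum somewhere contribute to roots; other lines are dominated. Here the surviving (envelope) indices are i = 4, i = 3, i = 2, i = 1, i = 0.
Intersections between consecutive envelope lines give the roots: for adjacent envelope indices i < j the intersection is x = (a_i − a_j) / (j − i). Reading off the sorted break points: {-7, -6, 1, 5}.
Verification: at each break x_0, at least two indices attain the minimum of min_i(a_i + i · x_0).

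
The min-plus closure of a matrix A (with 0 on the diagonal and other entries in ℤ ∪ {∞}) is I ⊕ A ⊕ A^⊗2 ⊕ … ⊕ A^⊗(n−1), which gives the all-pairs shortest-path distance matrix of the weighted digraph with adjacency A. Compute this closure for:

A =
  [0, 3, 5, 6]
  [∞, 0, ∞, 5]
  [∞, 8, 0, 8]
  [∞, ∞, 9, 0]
Closure =
  [0, 3, 5, 6]
  [∞, 0, 14, 5]
  [∞, 8, 0, 8]
  [∞, 17, 9, 0]

This is the Floyd-Warshall all-pairs shortest-path computation. For each intermediate vertex k = 0, 1, …, 3, update dist[i][j] ← min(dist[i][j], dist[i][k] + dist[k][j]). The final matrix gives, for each (i, j), the minimum total weight of any directed path from i to j (possibly empty when i = j).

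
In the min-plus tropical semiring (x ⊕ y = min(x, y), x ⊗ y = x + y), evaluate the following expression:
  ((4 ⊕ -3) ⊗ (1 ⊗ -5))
((4 ⊕ -3) ⊗ (1 ⊗ -5)) = -7

Expand innermost to outermost. Recall ⊕ takes the minimum of its arguments and ⊗ takes their sum. Working out the expression ((4 ⊕ -3) ⊗ (1 ⊗ -5)) gives -7.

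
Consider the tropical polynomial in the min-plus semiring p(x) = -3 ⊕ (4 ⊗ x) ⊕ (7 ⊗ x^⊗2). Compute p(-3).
p(-3) = -3

A tropical monomial a ⊗ x^⊗i evaluates to a + i · x. Evaluating each term at x = -3:
  Term 0 contributes -3 + 0 · -3 = -3
  Term 1 contributes 4 + 1 · -3 = 1
  Term 2 contributes 7 + 2 · -3 = 1
p(-3) = ⊕ of these = min[-3, 1, 1] = -3.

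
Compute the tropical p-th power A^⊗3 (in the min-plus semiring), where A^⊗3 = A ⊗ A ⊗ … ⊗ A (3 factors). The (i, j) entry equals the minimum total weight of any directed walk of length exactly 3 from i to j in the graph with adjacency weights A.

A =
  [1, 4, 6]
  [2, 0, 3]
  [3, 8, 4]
A^⊗3 =
  [3, 4, 7]
  [2, 0, 3]
  [5, 7, 10]

Each entry (A^⊗3)_ij equals the minimum over all length-3 walks i = v_0 → v_1 → … → v_3 = j of Σ_t A[v_t][v_{t+1}]. For example, for (i, j) = (0, 2) we minimise over 9 possible intermediate vertex sequences; the minimum is 7, attained along the walk 0 → 1 → 1 → 2.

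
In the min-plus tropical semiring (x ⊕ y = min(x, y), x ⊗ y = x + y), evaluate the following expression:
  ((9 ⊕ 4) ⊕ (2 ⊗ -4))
((9 ⊕ 4) ⊕ (2 ⊗ -4)) = -2

Expand innermost to outermost. Recall ⊕ takes the minimum of its arguments and ⊗ takes their sum. Working out the expression ((9 ⊕ 4) ⊕ (2 ⊗ -4)) gives -2.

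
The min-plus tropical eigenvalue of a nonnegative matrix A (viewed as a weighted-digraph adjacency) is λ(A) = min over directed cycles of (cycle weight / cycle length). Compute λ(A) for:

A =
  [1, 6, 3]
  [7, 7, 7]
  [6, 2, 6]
λ(A) = 1

Enumerate directed cycles and compute their means (weight / length). Sample:
  cycle 0 → 0: weight = 1, length = 1, mean = 1/1 ≈ 1.000
  cycle 1 → 1: weight = 7, length = 1, mean = 7/1 ≈ 7.000
  cycle 2 → 2: weight = 6, length = 1, mean = 6/1 ≈ 6.000
  cycle 0 → 1 → 0: weight = 13, length = 2, mean = 13/2 ≈ 6.500
  cycle 0 → 2 → 0: weight = 9, length = 2, mean = 9/2 ≈ 4.500
  cycle 1 → 0 → 1: weight = 13, length = 2, mean = 13/2 ≈ 6.500
Minimum mean = 1.000, attained e.g. along the cycle 0 → 0 with weight 1 and length 1. So λ(A) = 1/1 = 1.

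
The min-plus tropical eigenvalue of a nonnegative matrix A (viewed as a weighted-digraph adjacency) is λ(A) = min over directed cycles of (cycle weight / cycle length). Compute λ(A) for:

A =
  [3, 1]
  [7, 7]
λ(A) = 3

Enumerate directed cycles and compute their means (weight / length). Sample:
  cycle 0 → 0: weight = 3, length = 1, mean = 3/1 ≈ 3.000
  cycle 1 → 1: weight = 7, length = 1, mean = 7/1 ≈ 7.000
  cycle 0 → 1 → 0: weight = 8, length = 2, mean = 8/2 ≈ 4.000
  cycle 1 → 0 → 1: weight = 8, length = 2, mean = 8/2 ≈ 4.000
Minimum mean = 3.000, attained e.g. along the cycle 0 → 0 with weight 3 and length 1. So λ(A) = 3/1 = 3.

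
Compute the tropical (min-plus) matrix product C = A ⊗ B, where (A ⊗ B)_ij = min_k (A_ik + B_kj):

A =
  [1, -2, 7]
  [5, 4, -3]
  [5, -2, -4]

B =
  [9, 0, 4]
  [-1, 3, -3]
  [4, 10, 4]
A ⊗ B =
  [-3, 1, -5]
  [1, 5, 1]
  [-3, 1, -5]

Apply the min-plus product entry-by-entry:
  C[0][0] = min over k of (A[0][0] + B[0][0] = 1 + 9 = 10, A[0][1] + B[1][0] = -2 + -1 = -3, A[0][2] + B[2][0] = 7 + 4 = 11) = -3 (attained at k = 1)
  C[0][1] = min over k of (A[0][0] + B[0][1] = 1 + 0 = 1, A[0][1] + B[1][1] = -2 + 3 = 1, A[0][2] + B[2][1] = 7 + 10 = 17) = 1 (attained at k = 0)
  C[0][2] = min over k of (A[0][0] + B[0][2] = 1 + 4 = 5, A[0][1] + B[1][2] = -2 + -3 = -5, A[0][2] + B[2][2] = 7 + 4 = 11) = -5 (attained at k = 1)
  C[1][0] = min over k of (A[1][0] + B[0][0] = 5 + 9 = 14, A[1][1] + B[1][0] = 4 + -1 = 3, A[1][2] + B[2][0] = -3 + 4 = 1) = 1 (attained at k = 2)
  C[1][1] = min over k of (A[1][0] + B[0][1] = 5 + 0 = 5, A[1][1] + B[1][1] = 4 + 3 = 7, A[1][2] + B[2][1] = -3 + 10 = 7) = 5 (attained at k = 0)
  C[1][2] = min over k of (A[1][0] + B[0][2] = 5 + 4 = 9, A[1][1] + B[1][2] = 4 + -3 = 1, A[1][2] + B[2][2] = -3 + 4 = 1) = 1 (attained at k = 1)
  C[2][0] = min over k of (A[2][0] + B[0][0] = 5 + 9 = 14, A[2][1] + B[1][0] = -2 + -1 = -3, A[2][2] + B[2][0] = -4 + 4 = 0) = -3 (attained at k = 1)
  C[2][1] = min over k of (A[2][0] + B[0][1] = 5 + 0 = 5, A[2][1] + B[1][1] = -2 + 3 = 1, A[2][2] + B[2][1] = -4 + 10 = 6) = 1 (attained at k = 1)
  C[2][2] = min over k of (A[2][0] + B[0][2] = 5 + 4 = 9, A[2][1] + B[1][2] = -2 + -3 = -5, A[2][2] + B[2][2] = -4 + 4 = 0) = -5 (attained at k = 1)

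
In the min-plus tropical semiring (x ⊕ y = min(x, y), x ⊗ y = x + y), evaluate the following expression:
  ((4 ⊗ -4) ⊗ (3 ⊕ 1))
((4 ⊗ -4) ⊗ (3 ⊕ 1)) = 1

Expand innermost to outermost. Recall ⊕ takes the minimum of its arguments and ⊗ takes their sum. Working out the expression ((4 ⊗ -4) ⊗ (3 ⊕ 1)) gives 1.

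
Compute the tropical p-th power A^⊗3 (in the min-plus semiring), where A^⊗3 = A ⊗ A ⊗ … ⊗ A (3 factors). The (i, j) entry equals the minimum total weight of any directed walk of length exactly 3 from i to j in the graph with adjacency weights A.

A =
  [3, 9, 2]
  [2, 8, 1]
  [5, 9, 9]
A^⊗3 =
  [9, 14, 8]
  [8, 13, 7]
  [11, 16, 10]

Each entry (A^⊗3)_ij equals the minimum over all length-3 walks i = v_0 → v_1 → … → v_3 = j of Σ_t A[v_t][v_{t+1}]. For example, for (i, j) = (0, 2) we minimise over 9 possible intermediate vertex sequences; the minimum is 8, attained along the walk 0 → 0 → 0 → 2.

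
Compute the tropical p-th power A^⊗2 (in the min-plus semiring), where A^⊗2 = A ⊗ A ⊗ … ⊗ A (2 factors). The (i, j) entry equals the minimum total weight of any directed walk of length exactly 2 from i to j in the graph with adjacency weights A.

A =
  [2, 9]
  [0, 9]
A^⊗2 =
  [4, 11]
  [2, 9]

Each entry (A^⊗2)_ij equals the minimum over all length-2 walks i = v_0 → v_1 → … → v_2 = j of Σ_t A[v_t][v_{t+1}]. For example, for (i, j) = (0, 1) we minimise over 2 possible intermediate vertex sequences; the minimum is 11, attained along the walk 0 → 0 → 1.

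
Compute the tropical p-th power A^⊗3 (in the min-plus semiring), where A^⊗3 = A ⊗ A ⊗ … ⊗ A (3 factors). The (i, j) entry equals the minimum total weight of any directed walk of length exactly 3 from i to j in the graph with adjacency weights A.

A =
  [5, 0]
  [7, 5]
A^⊗3 =
  [12, 7]
  [14, 12]

Each entry (A^⊗3)_ij equals the minimum over all length-3 walks i = v_0 → v_1 → … → v_3 = j of Σ_t A[v_t][v_{t+1}]. For example, for (i, j) = (0, 1) we minimise over 4 possible intermediate vertex sequences; the minimum is 7, attained along the walk 0 → 1 → 0 → 1.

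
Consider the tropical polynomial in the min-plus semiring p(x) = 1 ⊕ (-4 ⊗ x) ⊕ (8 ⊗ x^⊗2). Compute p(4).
p(4) = 0

A tropical monomial a ⊗ x^⊗i evaluates to a + i · x. Evaluating each term at x = 4:
  Term 0 contributes 1 + 0 · 4 = 1
  Term 1 contributes -4 + 1 · 4 = 0
  Term 2 contributes 8 + 2 · 4 = 16
p(4) = ⊕ of these = min[1, 0, 16] = 0.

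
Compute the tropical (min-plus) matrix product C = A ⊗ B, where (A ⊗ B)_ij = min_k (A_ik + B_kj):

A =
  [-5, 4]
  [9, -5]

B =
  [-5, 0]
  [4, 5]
A ⊗ B =
  [-10, -5]
  [-1, 0]

Apply the min-plus product entry-by-entry:
  C[0][0] = min over k of (A[0][0] + B[0][0] = -5 + -5 = -10, A[0][1] + B[1][0] = 4 + 4 = 8) = -10 (attained at k = 0)
  C[0][1] = min over k of (A[0][0] + B[0][1] = -5 + 0 = -5, A[0][1] + B[1][1] = 4 + 5 = 9) = -5 (attained at k = 0)
  C[1][0] = min over k of (A[1][0] + B[0][0] = 9 + -5 = 4, A[1][1] + B[1][0] = -5 + 4 = -1) = -1 (attained at k = 1)
  C[1][1] = min over k of (A[1][0] + B[0][1] = 9 + 0 = 9, A[1][1] + B[1][1] = -5 + 5 = 0) = 0 (attained at k = 1)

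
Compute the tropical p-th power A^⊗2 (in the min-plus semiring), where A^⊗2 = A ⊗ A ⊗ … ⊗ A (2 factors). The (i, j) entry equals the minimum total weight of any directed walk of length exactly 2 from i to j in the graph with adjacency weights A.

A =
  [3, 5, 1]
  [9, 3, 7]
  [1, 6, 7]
A^⊗2 =
  [2, 7, 4]
  [8, 6, 10]
  [4, 6, 2]

Each entry (A^⊗2)_ij equals the minimum over all length-2 walks i = v_0 → v_1 → … → v_2 = j of Σ_t A[v_t][v_{t+1}]. For example, for (i, j) = (0, 2) we minimise over 3 possible intermediate vertex sequences; the minimum is 4, attained along the walk 0 → 0 → 2.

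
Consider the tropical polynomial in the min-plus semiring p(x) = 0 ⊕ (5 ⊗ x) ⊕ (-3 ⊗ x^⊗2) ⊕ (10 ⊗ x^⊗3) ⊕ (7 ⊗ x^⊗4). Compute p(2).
p(2) = 0

A tropical monomial a ⊗ x^⊗i evaluates to a + i · x. Evaluating each term at x = 2:
  Term 0 contributes 0 + 0 · 2 = 0
  Term 1 contributes 5 + 1 · 2 = 7
  Term 2 contributes -3 + 2 · 2 = 1
  Term 3 contributes 10 + 3 · 2 = 16
  Term 4 contributes 7 + 4 · 2 = 15
p(2) = ⊕ of these = min[0, 7, 1, 16, 15] = 0.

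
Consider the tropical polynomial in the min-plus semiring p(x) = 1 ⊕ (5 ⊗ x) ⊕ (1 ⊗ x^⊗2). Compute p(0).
p(0) = 1

A tropical monomial a ⊗ x^⊗i evaluates to a + i · x. Evaluating each term at x = 0:
  Term 0 contributes 1 + 0 · 0 = 1
  Term 1 contributes 5 + 1 · 0 = 5
  Term 2 contributes 1 + 2 · 0 = 1
p(0) = ⊕ of these = min[1, 5, 1] = 1.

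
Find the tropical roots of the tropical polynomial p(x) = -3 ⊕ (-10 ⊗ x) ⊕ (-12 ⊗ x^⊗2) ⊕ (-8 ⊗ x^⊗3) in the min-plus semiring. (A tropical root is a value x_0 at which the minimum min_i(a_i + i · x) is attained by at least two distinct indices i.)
Roots: {-4, 2, 7}

Each tropical root is a break point of the lower envelope of the lines y = a_i + i · x (there are 4 lines, with slopes 0, 1, ..., 3). Only the lines that attain the minimum somewhere contribute to roots; other lines are dominated. Here the surviving (envelope) indices are i = 3, i = 2, i = 1, i = 0.
Intersections between consecutive envelope lines give the roots: for adjacent envelope indices i < j the intersection is x = (a_i − a_j) / (j − i). Reading off the sorted break points: {-4, 2, 7}.
Verification: at each break x_0, at least two indices attain the minimum of min_i(a_i + i · x_0).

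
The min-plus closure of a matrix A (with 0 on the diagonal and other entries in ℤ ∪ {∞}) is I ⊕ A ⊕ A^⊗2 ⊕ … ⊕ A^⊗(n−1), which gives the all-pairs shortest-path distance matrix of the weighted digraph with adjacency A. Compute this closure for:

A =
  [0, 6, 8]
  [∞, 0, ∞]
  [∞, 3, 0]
Closure =
  [0, 6, 8]
  [∞, 0, ∞]
  [∞, 3, 0]

This is the Floyd-Warshall all-pairs shortest-path computation. For each intermediate vertex k = 0, 1, …, 2, update dist[i][j] ← min(dist[i][j], dist[i][k] + dist[k][j]). The final matrix gives, for each (i, j), the minimum total weight of any directed path from i to j (possibly empty when i = j).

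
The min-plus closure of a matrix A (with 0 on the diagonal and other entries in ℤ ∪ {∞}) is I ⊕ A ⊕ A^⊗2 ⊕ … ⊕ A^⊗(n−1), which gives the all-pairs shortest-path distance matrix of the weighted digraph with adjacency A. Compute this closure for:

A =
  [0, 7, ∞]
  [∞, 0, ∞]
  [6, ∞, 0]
Closure =
  [0, 7, ∞]
  [∞, 0, ∞]
  [6, 13, 0]

This is the Floyd-Warshall all-pairs shortest-path computation. For each intermediate vertex k = 0, 1, …, 2, update dist[i][j] ← min(dist[i][j], dist[i][k] + dist[k][j]). The final matrix gives, for each (i, j), the minimum total weight of any directed path from i to j (possibly empty when i = j).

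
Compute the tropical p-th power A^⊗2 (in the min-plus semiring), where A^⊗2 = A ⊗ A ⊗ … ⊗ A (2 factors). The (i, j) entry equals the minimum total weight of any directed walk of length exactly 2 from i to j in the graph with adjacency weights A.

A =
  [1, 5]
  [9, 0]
A^⊗2 =
  [2, 5]
  [9, 0]

Each entry (A^⊗2)_ij equals the minimum over all length-2 walks i = v_0 → v_1 → … → v_2 = j of Σ_t A[v_t][v_{t+1}]. For example, for (i, j) = (0, 1) we minimise over 2 possible intermediate vertex sequences; the minimum is 5, attained along the walk 0 → 1 → 1.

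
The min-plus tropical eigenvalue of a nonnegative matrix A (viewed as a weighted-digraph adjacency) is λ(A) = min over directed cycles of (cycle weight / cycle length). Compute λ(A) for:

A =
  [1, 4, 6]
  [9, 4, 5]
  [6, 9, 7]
λ(A) = 1

Enumerate directed cycles and compute their means (weight / length). Sample:
  cycle 0 → 0: weight = 1, length = 1, mean = 1/1 ≈ 1.000
  cycle 1 → 1: weight = 4, length = 1, mean = 4/1 ≈ 4.000
  cycle 2 → 2: weight = 7, length = 1, mean = 7/1 ≈ 7.000
  cycle 0 → 1 → 0: weight = 13, length = 2, mean = 13/2 ≈ 6.500
  cycle 0 → 2 → 0: weight = 12, length = 2, mean = 12/2 ≈ 6.000
  cycle 1 → 0 → 1: weight = 13, length = 2, mean = 13/2 ≈ 6.500
Minimum mean = 1.000, attained e.g. along the cycle 0 → 0 with weight 1 and length 1. So λ(A) = 1/1 = 1.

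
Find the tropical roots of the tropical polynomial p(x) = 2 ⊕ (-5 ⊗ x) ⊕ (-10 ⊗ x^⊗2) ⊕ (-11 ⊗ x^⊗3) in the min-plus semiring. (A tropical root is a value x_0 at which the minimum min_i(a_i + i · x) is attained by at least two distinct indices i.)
Roots: {1, 5, 7}

Each tropical root is a break point of the lower envelope of the lines y = a_i + i · x (there are 4 lines, with slopes 0, 1, ..., 3). Only the lines that attain the minimum somewhere contribute to roots; other lines are dominated. Here the surviving (envelope) indices are i = 3, i = 2, i = 1, i = 0.
Intersections between consecutive envelope lines give the roots: for adjacent envelope indices i < j the intersection is x = (a_i − a_j) / (j − i). Reading off the sorted break points: {1, 5, 7}.
Verification: at each break x_0, at least two indices attain the minimum of min_i(a_i + i · x_0).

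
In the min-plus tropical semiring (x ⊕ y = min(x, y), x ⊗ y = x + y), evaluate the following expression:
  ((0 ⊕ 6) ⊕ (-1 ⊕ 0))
((0 ⊕ 6) ⊕ (-1 ⊕ 0)) = -1

Expand innermost to outermost. Recall ⊕ takes the minimum of its arguments and ⊗ takes their sum. Working out the expression ((0 ⊕ 6) ⊕ (-1 ⊕ 0)) gives -1.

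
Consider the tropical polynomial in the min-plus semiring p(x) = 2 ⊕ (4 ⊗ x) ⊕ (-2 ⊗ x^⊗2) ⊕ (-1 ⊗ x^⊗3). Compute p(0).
p(0) = -2

A tropical monomial a ⊗ x^⊗i evaluates to a + i · x. Evaluating each term at x = 0:
  Term 0 contributes 2 + 0 · 0 = 2
  Term 1 contributes 4 + 1 · 0 = 4
  Term 2 contributes -2 + 2 · 0 = -2
  Term 3 contributes -1 + 3 · 0 = -1
p(0) = ⊕ of these = min[2, 4, -2, -1] = -2.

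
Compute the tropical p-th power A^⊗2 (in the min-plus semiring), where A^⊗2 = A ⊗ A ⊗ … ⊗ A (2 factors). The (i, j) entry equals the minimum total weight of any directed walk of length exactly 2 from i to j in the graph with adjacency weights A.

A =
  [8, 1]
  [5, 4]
A^⊗2 =
  [6, 5]
  [9, 6]

Each entry (A^⊗2)_ij equals the minimum over all length-2 walks i = v_0 → v_1 → … → v_2 = j of Σ_t A[v_t][v_{t+1}]. For example, for (i, j) = (0, 1) we minimise over 2 possible intermediate vertex sequences; the minimum is 5, attained along the walk 0 → 1 → 1.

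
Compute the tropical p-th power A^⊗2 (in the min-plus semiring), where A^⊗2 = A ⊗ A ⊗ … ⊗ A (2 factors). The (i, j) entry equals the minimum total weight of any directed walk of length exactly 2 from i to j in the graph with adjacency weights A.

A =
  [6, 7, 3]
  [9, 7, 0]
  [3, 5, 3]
A^⊗2 =
  [6, 8, 6]
  [3, 5, 3]
  [6, 8, 5]

Each entry (A^⊗2)_ij equals the minimum over all length-2 walks i = v_0 → v_1 → … → v_2 = j of Σ_t A[v_t][v_{t+1}]. For example, for (i, j) = (0, 2) we minimise over 3 possible intermediate vertex sequences; the minimum is 6, attained along the walk 0 → 2 → 2.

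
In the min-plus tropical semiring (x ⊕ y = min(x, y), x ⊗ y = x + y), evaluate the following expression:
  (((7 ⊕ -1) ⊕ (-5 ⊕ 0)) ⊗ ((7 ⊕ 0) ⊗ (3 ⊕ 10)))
(((7 ⊕ -1) ⊕ (-5 ⊕ 0)) ⊗ ((7 ⊕ 0) ⊗ (3 ⊕ 10))) = -2

Expand innermost to outermost. Recall ⊕ takes the minimum of its arguments and ⊗ takes their sum. Working out the expression (((7 ⊕ -1) ⊕ (-5 ⊕ 0)) ⊗ ((7 ⊕ 0) ⊗ (3 ⊕ 10))) gives -2.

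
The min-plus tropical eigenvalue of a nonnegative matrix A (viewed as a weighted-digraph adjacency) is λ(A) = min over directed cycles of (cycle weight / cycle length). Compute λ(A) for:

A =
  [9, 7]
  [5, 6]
λ(A) = 6

Enumerate directed cycles and compute their means (weight / length). Sample:
  cycle 0 → 0: weight = 9, length = 1, mean = 9/1 ≈ 9.000
  cycle 1 → 1: weight = 6, length = 1, mean = 6/1 ≈ 6.000
  cycle 0 → 1 → 0: weight = 12, length = 2, mean = 12/2 ≈ 6.000
  cycle 1 → 0 → 1: weight = 12, length = 2, mean = 12/2 ≈ 6.000
Minimum mean = 6.000, attained e.g. along the cycle 1 → 1 with weight 6 and length 1. So λ(A) = 6/1 = 6.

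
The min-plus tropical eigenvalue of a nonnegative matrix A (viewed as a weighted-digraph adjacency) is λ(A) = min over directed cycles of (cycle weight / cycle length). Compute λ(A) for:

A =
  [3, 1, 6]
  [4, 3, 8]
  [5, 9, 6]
λ(A) = 5/2

Enumerate directed cycles and compute their means (weight / length). Sample:
  cycle 0 → 0: weight = 3, length = 1, mean = 3/1 ≈ 3.000
  cycle 1 → 1: weight = 3, length = 1, mean = 3/1 ≈ 3.000
  cycle 2 → 2: weight = 6, length = 1, mean = 6/1 ≈ 6.000
  cycle 0 → 1 → 0: weight = 5, length = 2, mean = 5/2 ≈ 2.500
  cycle 0 → 2 → 0: weight = 11, length = 2, mean = 11/2 ≈ 5.500
  cycle 1 → 0 → 1: weight = 5, length = 2, mean = 5/2 ≈ 2.500
Minimum mean = 2.500, attained e.g. along the cycle 0 → 1 → 0 with weight 5 and length 2. So λ(A) = 5/2 = 5/2.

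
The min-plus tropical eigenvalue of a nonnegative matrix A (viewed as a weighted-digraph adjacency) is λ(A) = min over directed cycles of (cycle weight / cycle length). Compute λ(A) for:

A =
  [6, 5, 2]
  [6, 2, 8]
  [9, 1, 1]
λ(A) = 1

Enumerate directed cycles and compute their means (weight / length). Sample:
  cycle 0 → 0: weight = 6, length = 1, mean = 6/1 ≈ 6.000
  cycle 1 → 1: weight = 2, length = 1, mean = 2/1 ≈ 2.000
  cycle 2 → 2: weight = 1, length = 1, mean = 1/1 ≈ 1.000
  cycle 0 → 1 → 0: weight = 11, length = 2, mean = 11/2 ≈ 5.500
  cycle 0 → 2 → 0: weight = 11, length = 2, mean = 11/2 ≈ 5.500
  cycle 1 → 0 → 1: weight = 11, length = 2, mean = 11/2 ≈ 5.500
Minimum mean = 1.000, attained e.g. along the cycle 2 → 2 with weight 1 and length 1. So λ(A) = 1/1 = 1.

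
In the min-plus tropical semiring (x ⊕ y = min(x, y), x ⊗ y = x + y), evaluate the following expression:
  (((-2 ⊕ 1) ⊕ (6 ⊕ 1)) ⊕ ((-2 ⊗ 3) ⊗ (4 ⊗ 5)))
(((-2 ⊕ 1) ⊕ (6 ⊕ 1)) ⊕ ((-2 ⊗ 3) ⊗ (4 ⊗ 5))) = -2

Expand innermost to outermost. Recall ⊕ takes the minimum of its arguments and ⊗ takes their sum. Working out the expression (((-2 ⊕ 1) ⊕ (6 ⊕ 1)) ⊕ ((-2 ⊗ 3) ⊗ (4 ⊗ 5))) gives -2.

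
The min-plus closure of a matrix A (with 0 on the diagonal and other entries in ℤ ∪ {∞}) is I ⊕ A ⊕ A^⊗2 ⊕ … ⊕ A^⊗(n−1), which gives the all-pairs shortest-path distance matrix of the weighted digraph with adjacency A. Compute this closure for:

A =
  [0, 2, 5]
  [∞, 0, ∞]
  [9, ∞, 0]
Closure =
  [0, 2, 5]
  [∞, 0, ∞]
  [9, 11, 0]

This is the Floyd-Warshall all-pairs shortest-path computation. For each intermediate vertex k = 0, 1, …, 2, update dist[i][j] ← min(dist[i][j], dist[i][k] + dist[k][j]). The final matrix gives, for each (i, j), the minimum total weight of any directed path from i to j (possibly empty when i = j).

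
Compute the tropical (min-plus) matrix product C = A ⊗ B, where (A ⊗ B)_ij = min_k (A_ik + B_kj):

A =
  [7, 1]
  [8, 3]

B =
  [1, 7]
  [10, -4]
A ⊗ B =
  [8, -3]
  [9, -1]

Apply the min-plus product entry-by-entry:
  C[0][0] = min over k of (A[0][0] + B[0][0] = 7 + 1 = 8, A[0][1] + B[1][0] = 1 + 10 = 11) = 8 (attained at k = 0)
  C[0][1] = min over k of (A[0][0] + B[0][1] = 7 + 7 = 14, A[0][1] + B[1][1] = 1 + -4 = -3) = -3 (attained at k = 1)
  C[1][0] = min over k of (A[1][0] + B[0][0] = 8 + 1 = 9, A[1][1] + B[1][0] = 3 + 10 = 13) = 9 (attained at k = 0)
  C[1][1] = min over k of (A[1][0] + B[0][1] = 8 + 7 = 15, A[1][1] + B[1][1] = 3 + -4 = -1) = -1 (attained at k = 1)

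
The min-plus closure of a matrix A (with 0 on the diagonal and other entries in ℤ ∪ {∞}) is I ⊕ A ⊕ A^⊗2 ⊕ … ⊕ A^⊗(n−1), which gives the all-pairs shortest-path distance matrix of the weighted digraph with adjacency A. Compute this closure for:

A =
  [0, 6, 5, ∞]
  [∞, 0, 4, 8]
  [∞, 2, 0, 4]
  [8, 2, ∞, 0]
Closure =
  [0, 6, 5, 9]
  [16, 0, 4, 8]
  [12, 2, 0, 4]
  [8, 2, 6, 0]

This is the Floyd-Warshall all-pairs shortest-path computation. For each intermediate vertex k = 0, 1, …, 3, update dist[i][j] ← min(dist[i][j], dist[i][k] + dist[k][j]). The final matrix gives, for each (i, j), the minimum total weight of any directed path from i to j (possibly empty when i = j).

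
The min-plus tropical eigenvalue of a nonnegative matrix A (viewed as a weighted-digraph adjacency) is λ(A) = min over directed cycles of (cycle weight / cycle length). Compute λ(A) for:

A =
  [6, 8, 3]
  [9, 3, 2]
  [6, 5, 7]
λ(A) = 3

Enumerate directed cycles and compute their means (weight / length). Sample:
  cycle 0 → 0: weight = 6, length = 1, mean = 6/1 ≈ 6.000
  cycle 1 → 1: weight = 3, length = 1, mean = 3/1 ≈ 3.000
  cycle 2 → 2: weight = 7, length = 1, mean = 7/1 ≈ 7.000
  cycle 0 → 1 → 0: weight = 17, length = 2, mean = 17/2 ≈ 8.500
  cycle 0 → 2 → 0: weight = 9, length = 2, mean = 9/2 ≈ 4.500
  cycle 1 → 0 → 1: weight = 17, length = 2, mean = 17/2 ≈ 8.500
Minimum mean = 3.000, attained e.g. along the cycle 1 → 1 with weight 3 and length 1. So λ(A) = 3/1 = 3.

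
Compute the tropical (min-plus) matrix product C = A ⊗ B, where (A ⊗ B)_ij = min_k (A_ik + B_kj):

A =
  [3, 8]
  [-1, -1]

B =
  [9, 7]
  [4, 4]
A ⊗ B =
  [12, 10]
  [3, 3]

Apply the min-plus product entry-by-entry:
  C[0][0] = min over k of (A[0][0] + B[0][0] = 3 + 9 = 12, A[0][1] + B[1][0] = 8 + 4 = 12) = 12 (attained at k = 0)
  C[0][1] = min over k of (A[0][0] + B[0][1] = 3 + 7 = 10, A[0][1] + B[1][1] = 8 + 4 = 12) = 10 (attained at k = 0)
  C[1][0] = min over k of (A[1][0] + B[0][0] = -1 + 9 = 8, A[1][1] + B[1][0] = -1 + 4 = 3) = 3 (attained at k = 1)
  C[1][1] = min over k of (A[1][0] + B[0][1] = -1 + 7 = 6, A[1][1] + B[1][1] = -1 + 4 = 3) = 3 (attained at k = 1)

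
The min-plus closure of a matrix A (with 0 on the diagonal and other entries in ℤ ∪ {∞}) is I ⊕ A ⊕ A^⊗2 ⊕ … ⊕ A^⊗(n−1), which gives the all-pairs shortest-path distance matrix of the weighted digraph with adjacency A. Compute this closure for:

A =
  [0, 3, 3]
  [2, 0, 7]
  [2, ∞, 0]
Closure =
  [0, 3, 3]
  [2, 0, 5]
  [2, 5, 0]

This is the Floyd-Warshall all-pairs shortest-path computation. For each intermediate vertex k = 0, 1, …, 2, update dist[i][j] ← min(dist[i][j], dist[i][k] + dist[k][j]). The final matrix gives, for each (i, j), the minimum total weight of any directed path from i to j (possibly empty when i = j).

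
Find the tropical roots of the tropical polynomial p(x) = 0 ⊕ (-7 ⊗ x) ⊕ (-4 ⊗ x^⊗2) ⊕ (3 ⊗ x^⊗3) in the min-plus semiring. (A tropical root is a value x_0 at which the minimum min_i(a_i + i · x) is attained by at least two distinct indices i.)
Roots: {-7, -3, 7}

Each tropical root is a break point of the lower envelope of the lines y = a_i + i · x (there are 4 lines, with slopes 0, 1, ..., 3). Only the lines that attain the minimum somewhere contribute to roots; other lines are dominated. Here the surviving (envelope) indices are i = 3, i = 2, i = 1, i = 0.
Intersections between consecutive envelope lines give the roots: for adjacent envelope indices i < j the intersection is x = (a_i − a_j) / (j − i). Reading off the sorted break points: {-7, -3, 7}.
Verification: at each break x_0, at least two indices attain the minimum of min_i(a_i + i · x_0).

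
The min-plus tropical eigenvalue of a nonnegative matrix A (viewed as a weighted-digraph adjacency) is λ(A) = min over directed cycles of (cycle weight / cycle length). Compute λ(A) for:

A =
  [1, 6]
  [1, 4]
λ(A) = 1

Enumerate directed cycles and compute their means (weight / length). Sample:
  cycle 0 → 0: weight = 1, length = 1, mean = 1/1 ≈ 1.000
  cycle 1 → 1: weight = 4, length = 1, mean = 4/1 ≈ 4.000
  cycle 0 → 1 → 0: weight = 7, length = 2, mean = 7/2 ≈ 3.500
  cycle 1 → 0 → 1: weight = 7, length = 2, mean = 7/2 ≈ 3.500
Minimum mean = 1.000, attained e.g. along the cycle 0 → 0 with weight 1 and length 1. So λ(A) = 1/1 = 1.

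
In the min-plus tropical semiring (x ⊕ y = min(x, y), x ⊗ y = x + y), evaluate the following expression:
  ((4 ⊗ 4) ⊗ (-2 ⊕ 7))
((4 ⊗ 4) ⊗ (-2 ⊕ 7)) = 6

Expand innermost to outermost. Recall ⊕ takes the minimum of its arguments and ⊗ takes their sum. Working out the expression ((4 ⊗ 4) ⊗ (-2 ⊕ 7)) gives 6.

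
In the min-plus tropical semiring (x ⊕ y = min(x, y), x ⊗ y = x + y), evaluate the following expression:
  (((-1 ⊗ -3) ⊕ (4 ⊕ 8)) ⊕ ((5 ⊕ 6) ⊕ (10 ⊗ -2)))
(((-1 ⊗ -3) ⊕ (4 ⊕ 8)) ⊕ ((5 ⊕ 6) ⊕ (10 ⊗ -2))) = -4

Expand innermost to outermost. Recall ⊕ takes the minimum of its arguments and ⊗ takes their sum. Working out the expression (((-1 ⊗ -3) ⊕ (4 ⊕ 8)) ⊕ ((5 ⊕ 6) ⊕ (10 ⊗ -2))) gives -4.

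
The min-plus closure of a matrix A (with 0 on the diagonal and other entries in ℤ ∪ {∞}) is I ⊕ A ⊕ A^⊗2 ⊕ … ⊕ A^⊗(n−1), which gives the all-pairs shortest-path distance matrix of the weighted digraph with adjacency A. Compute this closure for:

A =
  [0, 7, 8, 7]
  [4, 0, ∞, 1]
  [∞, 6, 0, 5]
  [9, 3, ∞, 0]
Closure =
  [0, 7, 8, 7]
  [4, 0, 12, 1]
  [10, 6, 0, 5]
  [7, 3, 15, 0]

This is the Floyd-Warshall all-pairs shortest-path computation. For each intermediate vertex k = 0, 1, …, 3, update dist[i][j] ← min(dist[i][j], dist[i][k] + dist[k][j]). The final matrix gives, for each (i, j), the minimum total weight of any directed path from i to j (possibly empty when i = j).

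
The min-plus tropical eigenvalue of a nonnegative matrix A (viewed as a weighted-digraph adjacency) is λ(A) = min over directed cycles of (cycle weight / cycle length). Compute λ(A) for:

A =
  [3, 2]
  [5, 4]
λ(A) = 3

Enumerate directed cycles and compute their means (weight / length). Sample:
  cycle 0 → 0: weight = 3, length = 1, mean = 3/1 ≈ 3.000
  cycle 1 → 1: weight = 4, length = 1, mean = 4/1 ≈ 4.000
  cycle 0 → 1 → 0: weight = 7, length = 2, mean = 7/2 ≈ 3.500
  cycle 1 → 0 → 1: weight = 7, length = 2, mean = 7/2 ≈ 3.500
Minimum mean = 3.000, attained e.g. along the cycle 0 → 0 with weight 3 and length 1. So λ(A) = 3/1 = 3.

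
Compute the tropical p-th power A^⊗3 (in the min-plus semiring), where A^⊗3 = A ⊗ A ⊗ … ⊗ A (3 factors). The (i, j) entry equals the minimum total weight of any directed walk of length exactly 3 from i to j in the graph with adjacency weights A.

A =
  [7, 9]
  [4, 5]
A^⊗3 =
  [18, 19]
  [14, 15]

Each entry (A^⊗3)_ij equals the minimum over all length-3 walks i = v_0 → v_1 → … → v_3 = j of Σ_t A[v_t][v_{t+1}]. For example, for (i, j) = (0, 1) we minimise over 4 possible intermediate vertex sequences; the minimum is 19, attained along the walk 0 → 1 → 1 → 1.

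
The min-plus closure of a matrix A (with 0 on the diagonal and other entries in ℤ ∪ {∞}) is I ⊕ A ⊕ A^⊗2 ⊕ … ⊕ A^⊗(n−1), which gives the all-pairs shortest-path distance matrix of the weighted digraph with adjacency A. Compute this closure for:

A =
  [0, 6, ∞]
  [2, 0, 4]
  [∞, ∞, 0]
Closure =
  [0, 6, 10]
  [2, 0, 4]
  [∞, ∞, 0]

This is the Floyd-Warshall all-pairs shortest-path computation. For each intermediate vertex k = 0, 1, …, 2, update dist[i][j] ← min(dist[i][j], dist[i][k] + dist[k][j]). The final matrix gives, for each (i, j), the minimum total weight of any directed path from i to j (possibly empty when i = j).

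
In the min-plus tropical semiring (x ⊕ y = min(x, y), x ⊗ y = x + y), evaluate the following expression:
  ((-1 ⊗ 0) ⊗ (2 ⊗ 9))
((-1 ⊗ 0) ⊗ (2 ⊗ 9)) = 10

Expand innermost to outermost. Recall ⊕ takes the minimum of its arguments and ⊗ takes their sum. Working out the expression ((-1 ⊗ 0) ⊗ (2 ⊗ 9)) gives 10.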